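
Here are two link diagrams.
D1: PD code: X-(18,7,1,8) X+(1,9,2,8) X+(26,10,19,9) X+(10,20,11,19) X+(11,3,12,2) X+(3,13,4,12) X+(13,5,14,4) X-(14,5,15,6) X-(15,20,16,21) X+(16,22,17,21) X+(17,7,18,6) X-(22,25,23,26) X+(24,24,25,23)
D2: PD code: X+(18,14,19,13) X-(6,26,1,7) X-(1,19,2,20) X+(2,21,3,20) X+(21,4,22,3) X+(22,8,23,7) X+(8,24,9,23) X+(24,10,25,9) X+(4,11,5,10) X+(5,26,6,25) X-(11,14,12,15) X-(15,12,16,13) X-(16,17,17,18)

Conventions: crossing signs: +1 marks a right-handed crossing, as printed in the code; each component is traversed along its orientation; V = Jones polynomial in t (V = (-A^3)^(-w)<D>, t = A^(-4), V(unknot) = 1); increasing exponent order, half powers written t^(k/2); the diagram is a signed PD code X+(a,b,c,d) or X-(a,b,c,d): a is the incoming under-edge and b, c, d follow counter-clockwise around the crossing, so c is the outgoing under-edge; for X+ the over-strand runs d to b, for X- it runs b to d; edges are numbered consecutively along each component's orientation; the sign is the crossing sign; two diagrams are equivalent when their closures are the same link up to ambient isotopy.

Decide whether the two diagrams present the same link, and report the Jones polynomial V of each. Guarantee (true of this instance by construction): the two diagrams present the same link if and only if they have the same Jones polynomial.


equivalent: yes
V(D1) = -t^(3/2) - 2t^(7/2) + t^(9/2) - t^(11/2) + t^(13/2)  (w +5, c 13, <D> = -A^-11 + A^-7 - A^-3 + 2A + A^9)
D2 (bracket -A^-17 + A^-13 - A^-9 + 2A^-5 + A^3; 13 crossings at w = +3): V = -t^(3/2) - 2t^(7/2) + t^(9/2) - t^(11/2) + t^(13/2)
why: from 13 to 13 crossings by R-moves: one link, two diagrams


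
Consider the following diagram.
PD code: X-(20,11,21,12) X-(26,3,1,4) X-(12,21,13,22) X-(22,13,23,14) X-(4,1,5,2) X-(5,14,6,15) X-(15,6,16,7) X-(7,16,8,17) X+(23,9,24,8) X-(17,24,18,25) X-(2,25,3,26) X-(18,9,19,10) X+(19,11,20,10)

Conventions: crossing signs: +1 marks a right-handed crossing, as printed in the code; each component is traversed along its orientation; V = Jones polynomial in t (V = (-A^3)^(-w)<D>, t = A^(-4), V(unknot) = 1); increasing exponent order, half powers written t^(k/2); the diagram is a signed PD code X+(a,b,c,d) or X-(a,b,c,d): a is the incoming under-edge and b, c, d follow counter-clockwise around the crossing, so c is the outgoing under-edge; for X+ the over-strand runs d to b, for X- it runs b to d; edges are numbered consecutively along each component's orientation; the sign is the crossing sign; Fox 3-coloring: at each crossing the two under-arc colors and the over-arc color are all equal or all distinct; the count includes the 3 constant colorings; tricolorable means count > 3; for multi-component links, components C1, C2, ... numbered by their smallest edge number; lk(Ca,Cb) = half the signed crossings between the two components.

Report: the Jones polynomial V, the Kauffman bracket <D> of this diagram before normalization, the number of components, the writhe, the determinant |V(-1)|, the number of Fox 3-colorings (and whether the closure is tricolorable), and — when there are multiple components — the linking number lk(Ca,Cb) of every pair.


V = t^-13 - 3t^-12 + 5t^-11 - 7t^-10 + 8t^-9 - 9t^-8 + 7t^-7 - 5t^-6 + 4t^-5 - t^-4 + t^-3
<D> = -A^-15 + A^-11 - 4A^-7 + 5A^-3 - 7A + 9A^5 - 8A^9 + 7A^13 - 5A^17 + 3A^21 - A^25 (w = -9)
1 component over 13 crossings, w = -9
9 Fox colorings among 3^13, |V(-1)| = 51: tricolorable
why: w = -9 (over 13 crossings) is diagram-only; (-A^3)^(9) removes it from V


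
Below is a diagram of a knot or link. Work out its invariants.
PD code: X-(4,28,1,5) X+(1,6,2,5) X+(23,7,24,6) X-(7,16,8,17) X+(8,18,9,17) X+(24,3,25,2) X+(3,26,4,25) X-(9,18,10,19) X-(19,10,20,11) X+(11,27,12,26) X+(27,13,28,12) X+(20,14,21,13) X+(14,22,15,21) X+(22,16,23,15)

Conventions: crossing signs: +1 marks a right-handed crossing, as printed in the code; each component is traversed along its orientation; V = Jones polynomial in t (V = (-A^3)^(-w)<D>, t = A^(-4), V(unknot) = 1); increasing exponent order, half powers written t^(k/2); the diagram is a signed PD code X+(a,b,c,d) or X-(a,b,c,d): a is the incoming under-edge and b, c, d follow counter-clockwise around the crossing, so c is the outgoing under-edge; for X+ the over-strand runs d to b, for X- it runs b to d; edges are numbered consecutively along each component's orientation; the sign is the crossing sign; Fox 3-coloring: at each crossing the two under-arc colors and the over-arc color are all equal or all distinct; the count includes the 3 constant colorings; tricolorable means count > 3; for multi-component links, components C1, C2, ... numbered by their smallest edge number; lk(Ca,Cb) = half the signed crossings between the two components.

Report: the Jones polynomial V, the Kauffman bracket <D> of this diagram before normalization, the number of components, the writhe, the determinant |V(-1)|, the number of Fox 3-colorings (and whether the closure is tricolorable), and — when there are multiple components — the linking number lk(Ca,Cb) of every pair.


Jones polynomial: V(t) = -2t^(3/2) + 2t^(5/2) - 5t^(7/2) + 5t^(9/2) - 5t^(11/2) + 5t^(13/2) - 3t^(15/2) + 2t^(17/2) - t^(19/2)
<D> = -A^-20 + 2A^-16 - 3A^-12 + 5A^-8 - 5A^-4 + 5 - 5A^4 + 2A^8 - 2A^12; writhe +6
components 2, writhe +6 (14 crossings)
linking number lk(C1,C2) = +1
3-colorings: 9 of 3^14, det 30 — tricolorable
note: det 30 = |V(-1)|; divisible by 3, so tricolorable


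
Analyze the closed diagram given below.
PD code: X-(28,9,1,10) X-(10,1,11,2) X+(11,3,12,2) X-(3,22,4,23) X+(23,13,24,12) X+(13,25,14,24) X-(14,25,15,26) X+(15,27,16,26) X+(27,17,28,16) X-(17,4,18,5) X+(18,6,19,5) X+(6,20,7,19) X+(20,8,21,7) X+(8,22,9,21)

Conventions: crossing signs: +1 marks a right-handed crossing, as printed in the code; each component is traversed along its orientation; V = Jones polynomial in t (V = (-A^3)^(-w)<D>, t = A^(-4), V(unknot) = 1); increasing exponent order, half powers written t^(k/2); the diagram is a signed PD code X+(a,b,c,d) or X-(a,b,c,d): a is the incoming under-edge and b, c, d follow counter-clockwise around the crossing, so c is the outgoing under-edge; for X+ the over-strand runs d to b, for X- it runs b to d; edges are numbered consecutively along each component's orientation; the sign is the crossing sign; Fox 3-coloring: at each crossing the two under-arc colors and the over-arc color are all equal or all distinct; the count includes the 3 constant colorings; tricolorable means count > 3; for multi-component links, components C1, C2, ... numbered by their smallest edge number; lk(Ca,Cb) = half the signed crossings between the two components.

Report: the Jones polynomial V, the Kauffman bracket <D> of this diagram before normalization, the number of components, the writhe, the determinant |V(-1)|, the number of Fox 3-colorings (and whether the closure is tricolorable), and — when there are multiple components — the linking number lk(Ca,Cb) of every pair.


Jones polynomial: V(t) = t^2 + t^4 - t^5 + t^6 - t^7
<D> = -A^-16 + A^-12 - A^-8 + A^-4 + A^4; writhe +4
components 1, writhe +4 (14 crossings)
3-colorings: 3 of 3^14, det 5 — not tricolorable
note: the span of V is 5, forcing >= 5 crossings in any diagram


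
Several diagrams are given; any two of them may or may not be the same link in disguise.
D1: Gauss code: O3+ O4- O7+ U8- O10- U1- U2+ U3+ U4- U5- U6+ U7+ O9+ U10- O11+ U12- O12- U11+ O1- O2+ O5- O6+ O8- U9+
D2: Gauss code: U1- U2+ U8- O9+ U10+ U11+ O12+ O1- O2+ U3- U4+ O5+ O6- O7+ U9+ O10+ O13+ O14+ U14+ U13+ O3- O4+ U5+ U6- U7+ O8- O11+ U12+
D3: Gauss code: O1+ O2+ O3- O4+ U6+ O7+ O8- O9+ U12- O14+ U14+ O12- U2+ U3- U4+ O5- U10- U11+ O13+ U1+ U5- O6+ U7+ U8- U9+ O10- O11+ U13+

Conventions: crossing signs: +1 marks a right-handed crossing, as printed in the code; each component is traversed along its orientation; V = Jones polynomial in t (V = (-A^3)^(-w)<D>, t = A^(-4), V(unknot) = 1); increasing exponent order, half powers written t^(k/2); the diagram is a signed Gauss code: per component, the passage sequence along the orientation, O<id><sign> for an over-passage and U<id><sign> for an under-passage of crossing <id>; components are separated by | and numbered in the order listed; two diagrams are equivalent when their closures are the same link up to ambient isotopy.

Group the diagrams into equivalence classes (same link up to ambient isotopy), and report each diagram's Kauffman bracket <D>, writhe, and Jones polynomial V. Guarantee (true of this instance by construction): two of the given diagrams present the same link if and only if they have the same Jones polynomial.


grouping into links: {D1} | {D2, D3}
V(D1) = t^-2 - t^-1 + 1 - t + t^2  (w 0, c 12, <D> = A^-8 - A^-4 + 1 - A^4 + A^8)
D2 (bracket -A^-6 + A^-2 - A^2 + 2A^6 - A^10 + A^14; 14 crossings at w = +6): V = t - t^2 + 2t^3 - t^4 + t^5 - t^6
D3 (bracket -A^-12 + A^-8 - A^-4 + 2 - A^4 + A^8; 14 crossings at w = +4): V = t - t^2 + 2t^3 - t^4 + t^5 - t^6
why: 2 values of V(t) split the 3 diagrams


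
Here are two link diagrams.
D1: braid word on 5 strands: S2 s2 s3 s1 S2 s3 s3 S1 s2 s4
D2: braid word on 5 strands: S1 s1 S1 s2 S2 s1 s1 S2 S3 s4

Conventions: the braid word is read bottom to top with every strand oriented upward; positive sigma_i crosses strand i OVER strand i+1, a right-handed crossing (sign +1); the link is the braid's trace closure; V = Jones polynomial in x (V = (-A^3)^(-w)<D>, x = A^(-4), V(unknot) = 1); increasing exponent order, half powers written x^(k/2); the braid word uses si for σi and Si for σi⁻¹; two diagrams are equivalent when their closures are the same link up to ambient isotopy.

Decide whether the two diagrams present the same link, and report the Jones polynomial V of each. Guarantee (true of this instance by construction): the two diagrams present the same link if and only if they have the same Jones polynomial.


same link: no
V(D1) = x + x^3 - x^4  [10 crossings, <D> = -A^-4 + 1 + A^8, w = +4]
V(D2) = 1  (w 0, c 10, <D> = 1)
note: V(x) takes 2 values over 2 diagrams, fixing the grouping


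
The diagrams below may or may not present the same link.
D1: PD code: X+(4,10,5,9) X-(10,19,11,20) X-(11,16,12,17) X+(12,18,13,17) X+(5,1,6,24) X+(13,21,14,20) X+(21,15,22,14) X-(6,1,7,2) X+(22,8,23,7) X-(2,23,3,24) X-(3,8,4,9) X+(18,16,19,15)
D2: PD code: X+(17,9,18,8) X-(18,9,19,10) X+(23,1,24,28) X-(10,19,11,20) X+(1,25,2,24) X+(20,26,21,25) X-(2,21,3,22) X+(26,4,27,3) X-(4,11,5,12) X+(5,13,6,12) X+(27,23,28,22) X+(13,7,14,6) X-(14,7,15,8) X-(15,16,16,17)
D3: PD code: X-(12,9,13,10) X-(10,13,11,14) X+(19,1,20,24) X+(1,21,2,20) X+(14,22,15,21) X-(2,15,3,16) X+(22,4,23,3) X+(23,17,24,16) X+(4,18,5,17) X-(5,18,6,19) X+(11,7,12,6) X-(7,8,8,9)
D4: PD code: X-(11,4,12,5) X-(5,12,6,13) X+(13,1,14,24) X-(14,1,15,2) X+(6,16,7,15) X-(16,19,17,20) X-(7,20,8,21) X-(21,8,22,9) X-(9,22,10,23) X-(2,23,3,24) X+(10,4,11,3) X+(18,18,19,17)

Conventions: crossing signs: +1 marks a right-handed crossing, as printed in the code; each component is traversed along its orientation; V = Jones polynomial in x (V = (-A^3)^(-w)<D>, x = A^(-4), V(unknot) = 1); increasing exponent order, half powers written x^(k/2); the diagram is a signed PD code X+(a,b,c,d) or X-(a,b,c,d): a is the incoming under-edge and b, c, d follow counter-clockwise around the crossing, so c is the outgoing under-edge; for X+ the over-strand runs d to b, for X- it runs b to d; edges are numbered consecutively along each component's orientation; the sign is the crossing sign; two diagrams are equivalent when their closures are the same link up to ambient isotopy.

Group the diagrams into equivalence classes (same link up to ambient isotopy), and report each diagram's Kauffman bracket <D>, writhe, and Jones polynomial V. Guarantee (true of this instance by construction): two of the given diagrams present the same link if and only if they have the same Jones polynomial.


grouping into links: {D1} | {D2, D3} | {D4}
V(D1) = 1  (w +2, c 12, <D> = A^6)
V(D2) = x - x^2 + 2x^3 - x^4 + x^5 - x^6  [14 crossings, <D> = -A^-18 + A^-14 - A^-10 + 2A^-6 - A^-2 + A^2, w = +2]
D3 (bracket -A^-18 + A^-14 - A^-10 + 2A^-6 - A^-2 + A^2; 12 crossings at w = +2): V = x - x^2 + 2x^3 - x^4 + x^5 - x^6
V(D4) = -x^-4 + x^-3 + x^-1  (w -4, c 12, <D> = A^-8 + 1 - A^4)
why: V(x) takes 3 values over 4 diagrams, fixing the grouping


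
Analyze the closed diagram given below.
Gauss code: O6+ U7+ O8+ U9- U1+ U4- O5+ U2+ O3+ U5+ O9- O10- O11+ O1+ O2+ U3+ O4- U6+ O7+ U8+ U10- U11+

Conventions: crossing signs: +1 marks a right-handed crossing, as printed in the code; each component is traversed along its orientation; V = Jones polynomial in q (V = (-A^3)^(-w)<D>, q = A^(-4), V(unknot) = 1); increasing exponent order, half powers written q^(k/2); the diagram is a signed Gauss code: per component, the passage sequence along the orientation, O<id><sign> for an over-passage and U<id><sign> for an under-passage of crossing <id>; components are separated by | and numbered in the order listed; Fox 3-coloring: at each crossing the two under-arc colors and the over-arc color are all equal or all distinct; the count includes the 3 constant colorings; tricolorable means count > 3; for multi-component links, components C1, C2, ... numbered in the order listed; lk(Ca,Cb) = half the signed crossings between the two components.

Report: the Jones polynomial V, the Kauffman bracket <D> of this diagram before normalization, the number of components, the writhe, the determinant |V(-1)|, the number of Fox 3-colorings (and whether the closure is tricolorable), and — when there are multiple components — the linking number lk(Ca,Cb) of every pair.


Jones polynomial: V(q) = q^2 + 2q^4 - 2q^5 + q^6 - 2q^7 + q^8
<D> = -A^-17 + 2A^-13 - A^-9 + 2A^-5 - 2A^-1 - A^7; writhe +5
components 1, writhe +5 (11 crossings)
3-colorings: 27 of 3^11, det 9 — tricolorable
note: |V(-1)| = 9: so tricolorable, since 3 divides 9


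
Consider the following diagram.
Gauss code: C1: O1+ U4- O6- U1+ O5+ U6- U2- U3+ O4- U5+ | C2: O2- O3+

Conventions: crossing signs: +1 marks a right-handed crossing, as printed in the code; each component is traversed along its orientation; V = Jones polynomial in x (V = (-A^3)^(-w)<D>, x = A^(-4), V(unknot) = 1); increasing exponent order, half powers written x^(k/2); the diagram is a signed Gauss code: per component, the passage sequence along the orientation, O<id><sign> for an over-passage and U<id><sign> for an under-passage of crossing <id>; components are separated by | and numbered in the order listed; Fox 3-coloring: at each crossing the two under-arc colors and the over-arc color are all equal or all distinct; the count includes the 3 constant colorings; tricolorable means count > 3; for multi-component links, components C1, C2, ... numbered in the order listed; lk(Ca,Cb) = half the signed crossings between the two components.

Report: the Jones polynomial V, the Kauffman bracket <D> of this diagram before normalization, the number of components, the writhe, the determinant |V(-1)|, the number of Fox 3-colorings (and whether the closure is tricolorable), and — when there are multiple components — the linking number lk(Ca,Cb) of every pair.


Jones polynomial: V(x) = -x^(-5/2) - x^(5/2)
<D> = -A^-10 - A^10; writhe 0
components 2, writhe 0 (6 crossings)
linking number lk(C1,C2) = 0
3-colorings: 9 of 3^7, det 0 — tricolorable
note: summing lk over 1 pair gives 0


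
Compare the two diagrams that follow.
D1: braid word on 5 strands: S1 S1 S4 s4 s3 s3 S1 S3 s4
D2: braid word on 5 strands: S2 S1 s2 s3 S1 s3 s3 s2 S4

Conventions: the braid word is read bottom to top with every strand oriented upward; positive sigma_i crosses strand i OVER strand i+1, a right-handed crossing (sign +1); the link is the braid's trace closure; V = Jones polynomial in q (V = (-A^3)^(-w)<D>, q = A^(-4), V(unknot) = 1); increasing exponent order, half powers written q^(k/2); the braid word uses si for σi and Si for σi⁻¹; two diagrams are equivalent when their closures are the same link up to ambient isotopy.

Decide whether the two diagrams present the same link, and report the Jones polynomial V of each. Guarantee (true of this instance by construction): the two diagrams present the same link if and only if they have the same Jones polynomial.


equivalent: no
D1 (bracket A^-1 + A^3 + A^7 - A^15; 9 crossings at w = -1): V = q^(-9/2) - q^(-5/2) - q^(-3/2) - q^(-1/2)
V(D2) = -q^(-3/2) - 2q^(1/2) + q^(3/2) - q^(5/2) + q^(7/2)  (w +1, c 9, <D> = -A^-11 + A^-7 - A^-3 + 2A + A^9)
key observation: 2 values of V(q) split the 2 diagrams


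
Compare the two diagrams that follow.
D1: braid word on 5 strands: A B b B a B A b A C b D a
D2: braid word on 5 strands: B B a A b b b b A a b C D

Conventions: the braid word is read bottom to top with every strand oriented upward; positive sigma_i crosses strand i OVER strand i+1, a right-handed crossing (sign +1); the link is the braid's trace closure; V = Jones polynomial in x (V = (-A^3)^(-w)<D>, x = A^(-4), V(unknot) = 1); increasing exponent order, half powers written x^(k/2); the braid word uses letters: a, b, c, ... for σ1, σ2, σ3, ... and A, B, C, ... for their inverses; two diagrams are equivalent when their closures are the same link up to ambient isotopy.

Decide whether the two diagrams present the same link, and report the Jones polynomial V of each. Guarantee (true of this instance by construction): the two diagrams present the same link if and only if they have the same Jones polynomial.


equivalent: no
D1 (bracket A^-11 + A^-7; 13 crossings at w = -3): V = -x^(-1/2) - x^(1/2)
D2 (bracket -A^-15 + A^-7 + A^-3 + A; 13 crossings at w = +1): V = -x^(1/2) - x^(3/2) - x^(5/2) + x^(9/2)
key observation: V(x) takes 2 values over 2 diagrams, fixing the grouping


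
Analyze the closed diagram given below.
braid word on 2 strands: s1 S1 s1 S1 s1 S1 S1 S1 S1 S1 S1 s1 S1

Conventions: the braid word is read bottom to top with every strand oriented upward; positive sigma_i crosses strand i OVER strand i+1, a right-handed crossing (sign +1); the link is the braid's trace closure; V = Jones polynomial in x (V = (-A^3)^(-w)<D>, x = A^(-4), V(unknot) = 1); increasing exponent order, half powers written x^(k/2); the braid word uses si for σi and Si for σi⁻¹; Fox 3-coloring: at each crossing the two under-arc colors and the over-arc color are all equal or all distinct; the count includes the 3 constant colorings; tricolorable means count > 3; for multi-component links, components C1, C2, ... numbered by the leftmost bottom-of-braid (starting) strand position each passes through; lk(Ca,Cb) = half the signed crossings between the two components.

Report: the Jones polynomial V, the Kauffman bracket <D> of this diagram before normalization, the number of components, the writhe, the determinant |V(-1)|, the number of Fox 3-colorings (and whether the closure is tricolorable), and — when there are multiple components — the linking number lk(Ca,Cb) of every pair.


V(x) = -x^-7 + x^-6 - x^-5 + x^-4 + x^-2
bracket: -A^-7 - A + A^5 - A^9 + A^13, w = -5
1 component, writhe -5, over 13 crossings
det 5, colorings 3 of 3^13 — not tricolorable
observation: one generator, power 5: the (2,5) torus pattern


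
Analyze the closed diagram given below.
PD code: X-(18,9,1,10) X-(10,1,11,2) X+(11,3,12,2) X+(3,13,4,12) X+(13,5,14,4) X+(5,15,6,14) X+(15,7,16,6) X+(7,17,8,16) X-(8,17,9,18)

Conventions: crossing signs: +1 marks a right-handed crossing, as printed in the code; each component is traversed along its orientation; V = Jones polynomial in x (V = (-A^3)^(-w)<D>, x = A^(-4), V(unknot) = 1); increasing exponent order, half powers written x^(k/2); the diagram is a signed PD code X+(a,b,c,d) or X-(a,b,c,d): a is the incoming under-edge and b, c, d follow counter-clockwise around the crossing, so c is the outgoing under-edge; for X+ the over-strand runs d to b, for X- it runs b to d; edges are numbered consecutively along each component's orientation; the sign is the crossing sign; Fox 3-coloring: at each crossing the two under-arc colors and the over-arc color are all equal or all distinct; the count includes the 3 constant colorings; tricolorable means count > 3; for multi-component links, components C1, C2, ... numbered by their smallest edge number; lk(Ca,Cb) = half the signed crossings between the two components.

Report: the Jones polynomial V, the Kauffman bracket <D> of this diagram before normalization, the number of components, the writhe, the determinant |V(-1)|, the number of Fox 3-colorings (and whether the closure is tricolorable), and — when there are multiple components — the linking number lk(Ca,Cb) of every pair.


V = x + x^3 - x^4
<D> = A^-7 - A^-3 - A^5 (w = +3)
1 component over 9 crossings, w = +3
9 Fox colorings among 3^9, |V(-1)| = 3: tricolorable
why: V spans 3 powers of x: at least 3 crossings in any diagram


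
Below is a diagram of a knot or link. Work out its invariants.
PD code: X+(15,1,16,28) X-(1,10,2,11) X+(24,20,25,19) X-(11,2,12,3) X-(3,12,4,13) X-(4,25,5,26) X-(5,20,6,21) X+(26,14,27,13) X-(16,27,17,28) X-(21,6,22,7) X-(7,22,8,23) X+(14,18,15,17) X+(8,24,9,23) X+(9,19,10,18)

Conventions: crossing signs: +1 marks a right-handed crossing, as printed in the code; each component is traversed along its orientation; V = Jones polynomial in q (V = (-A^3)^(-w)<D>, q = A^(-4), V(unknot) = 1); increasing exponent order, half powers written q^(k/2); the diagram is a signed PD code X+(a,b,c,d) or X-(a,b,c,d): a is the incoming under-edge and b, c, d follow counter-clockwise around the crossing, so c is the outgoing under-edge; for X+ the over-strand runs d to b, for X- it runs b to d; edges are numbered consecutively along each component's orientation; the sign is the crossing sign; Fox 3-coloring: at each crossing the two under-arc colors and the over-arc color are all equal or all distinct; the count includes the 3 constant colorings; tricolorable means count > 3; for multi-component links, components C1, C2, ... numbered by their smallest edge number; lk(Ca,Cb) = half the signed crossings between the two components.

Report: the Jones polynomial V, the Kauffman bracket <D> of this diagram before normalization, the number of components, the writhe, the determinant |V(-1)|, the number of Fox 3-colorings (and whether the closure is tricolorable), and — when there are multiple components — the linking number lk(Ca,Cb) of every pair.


V(q) = -q^-6 + q^-5 - q^-4 + 2q^-3 - q^-2 + q^-1
bracket: A^-2 - A^2 + 2A^6 - A^10 + A^14 - A^18, w = -2
1 component, writhe -2, over 14 crossings
det 7, colorings 3 of 3^14 — not tricolorable
observation: V spans 5 powers of q: at least 5 crossings in any diagram


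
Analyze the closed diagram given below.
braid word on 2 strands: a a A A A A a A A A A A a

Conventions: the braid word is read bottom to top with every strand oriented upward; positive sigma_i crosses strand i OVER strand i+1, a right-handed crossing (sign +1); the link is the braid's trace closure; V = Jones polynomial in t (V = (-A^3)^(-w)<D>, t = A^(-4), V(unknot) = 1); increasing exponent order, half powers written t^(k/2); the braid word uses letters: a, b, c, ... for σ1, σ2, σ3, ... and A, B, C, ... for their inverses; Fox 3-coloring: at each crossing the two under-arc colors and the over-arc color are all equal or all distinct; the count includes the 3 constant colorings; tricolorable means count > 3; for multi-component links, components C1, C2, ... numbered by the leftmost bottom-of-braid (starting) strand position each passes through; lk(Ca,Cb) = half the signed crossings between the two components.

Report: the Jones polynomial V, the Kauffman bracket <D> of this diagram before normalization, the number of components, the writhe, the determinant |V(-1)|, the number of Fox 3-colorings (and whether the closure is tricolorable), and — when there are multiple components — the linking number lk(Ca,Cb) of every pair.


V = -t^-7 + t^-6 - t^-5 + t^-4 + t^-2
<D> = -A^-7 - A + A^5 - A^9 + A^13 (w = -5)
1 component over 13 crossings, w = -5
3 Fox colorings among 3^13, |V(-1)| = 5: not tricolorable
why: free reduction leaves σ1⁻¹ σ1⁻¹ σ1⁻¹ σ1⁻¹ σ1⁻¹ of the original 13 letters


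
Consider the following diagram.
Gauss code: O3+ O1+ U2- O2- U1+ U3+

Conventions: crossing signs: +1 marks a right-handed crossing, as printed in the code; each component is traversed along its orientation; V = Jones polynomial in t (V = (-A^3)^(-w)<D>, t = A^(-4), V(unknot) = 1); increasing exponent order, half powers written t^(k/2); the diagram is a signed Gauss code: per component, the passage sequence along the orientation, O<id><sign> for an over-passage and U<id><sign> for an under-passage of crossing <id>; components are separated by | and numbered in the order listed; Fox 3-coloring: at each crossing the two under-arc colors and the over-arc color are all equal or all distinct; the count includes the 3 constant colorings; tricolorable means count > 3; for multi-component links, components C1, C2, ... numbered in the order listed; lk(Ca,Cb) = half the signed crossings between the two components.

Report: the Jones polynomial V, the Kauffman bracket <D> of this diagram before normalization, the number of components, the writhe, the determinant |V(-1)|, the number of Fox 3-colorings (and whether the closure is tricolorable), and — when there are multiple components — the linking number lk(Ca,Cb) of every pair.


V = 1
<D> = -A^3 (w = +1)
1 component over 3 crossings, w = +1
3 Fox colorings among 3^3, |V(-1)| = 1: not tricolorable
why: w = +1 shifts under R1 moves; the (-A^3)^(-1) factor cancels that in V


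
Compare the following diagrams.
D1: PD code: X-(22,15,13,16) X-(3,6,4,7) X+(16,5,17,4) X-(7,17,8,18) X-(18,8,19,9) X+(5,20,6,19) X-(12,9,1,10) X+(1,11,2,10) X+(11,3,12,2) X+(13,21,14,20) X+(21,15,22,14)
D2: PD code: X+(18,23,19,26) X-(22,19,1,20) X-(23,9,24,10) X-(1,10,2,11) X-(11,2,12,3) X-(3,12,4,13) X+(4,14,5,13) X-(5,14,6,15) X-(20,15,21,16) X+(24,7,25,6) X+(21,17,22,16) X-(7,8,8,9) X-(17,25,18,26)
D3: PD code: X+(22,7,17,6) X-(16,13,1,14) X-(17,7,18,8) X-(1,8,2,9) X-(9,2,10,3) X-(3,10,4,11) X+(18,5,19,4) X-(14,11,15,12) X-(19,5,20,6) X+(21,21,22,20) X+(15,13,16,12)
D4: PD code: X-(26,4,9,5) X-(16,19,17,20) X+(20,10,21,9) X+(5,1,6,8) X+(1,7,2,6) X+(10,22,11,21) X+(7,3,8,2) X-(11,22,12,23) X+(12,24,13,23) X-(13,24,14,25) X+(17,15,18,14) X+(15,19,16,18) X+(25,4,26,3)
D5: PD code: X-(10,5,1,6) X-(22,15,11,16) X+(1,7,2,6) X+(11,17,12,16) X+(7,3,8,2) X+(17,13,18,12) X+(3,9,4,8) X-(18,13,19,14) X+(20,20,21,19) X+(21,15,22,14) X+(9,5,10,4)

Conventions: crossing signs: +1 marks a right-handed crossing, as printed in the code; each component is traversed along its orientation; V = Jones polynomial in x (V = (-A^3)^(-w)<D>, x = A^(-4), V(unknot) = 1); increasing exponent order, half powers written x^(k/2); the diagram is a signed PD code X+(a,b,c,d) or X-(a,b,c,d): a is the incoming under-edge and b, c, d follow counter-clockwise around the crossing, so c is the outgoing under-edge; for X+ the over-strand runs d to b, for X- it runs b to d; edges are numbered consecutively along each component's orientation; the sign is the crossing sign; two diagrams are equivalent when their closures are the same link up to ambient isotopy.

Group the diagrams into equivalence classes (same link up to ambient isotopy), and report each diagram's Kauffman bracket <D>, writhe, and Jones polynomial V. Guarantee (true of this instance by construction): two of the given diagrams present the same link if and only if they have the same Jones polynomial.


grouping into links: {D1} | {D2, D3} | {D4, D5}
V(D1) = x^(-7/2) - 2x^(-5/2) + x^(-3/2) - 2x^(-1/2) + x^(1/2) - x^(3/2)  (w +1, c 11, <D> = A^-3 - A + 2A^5 - A^9 + 2A^13 - A^17)
V(D2) = x^(-9/2) - x^(-5/2) - x^(-3/2) - x^(-1/2)  [13 crossings, <D> = A^-13 + A^-9 + A^-5 - A^3, w = -5]
V(D3) = x^(-9/2) - x^(-5/2) - x^(-3/2) - x^(-1/2)  (w -3, c 11, <D> = A^-7 + A^-3 + A - A^9)
V(D4) = -x^(1/2) - x^(3/2) - x^(5/2) + x^(9/2)  (w +5, c 13, <D> = -A^-3 + A^5 + A^9 + A^13)
V(D5) = -x^(1/2) - x^(3/2) - x^(5/2) + x^(9/2)  (w +5, c 11, <D> = -A^-3 + A^5 + A^9 + A^13)
why: comparing 5 Jones polynomials yields 3 groups


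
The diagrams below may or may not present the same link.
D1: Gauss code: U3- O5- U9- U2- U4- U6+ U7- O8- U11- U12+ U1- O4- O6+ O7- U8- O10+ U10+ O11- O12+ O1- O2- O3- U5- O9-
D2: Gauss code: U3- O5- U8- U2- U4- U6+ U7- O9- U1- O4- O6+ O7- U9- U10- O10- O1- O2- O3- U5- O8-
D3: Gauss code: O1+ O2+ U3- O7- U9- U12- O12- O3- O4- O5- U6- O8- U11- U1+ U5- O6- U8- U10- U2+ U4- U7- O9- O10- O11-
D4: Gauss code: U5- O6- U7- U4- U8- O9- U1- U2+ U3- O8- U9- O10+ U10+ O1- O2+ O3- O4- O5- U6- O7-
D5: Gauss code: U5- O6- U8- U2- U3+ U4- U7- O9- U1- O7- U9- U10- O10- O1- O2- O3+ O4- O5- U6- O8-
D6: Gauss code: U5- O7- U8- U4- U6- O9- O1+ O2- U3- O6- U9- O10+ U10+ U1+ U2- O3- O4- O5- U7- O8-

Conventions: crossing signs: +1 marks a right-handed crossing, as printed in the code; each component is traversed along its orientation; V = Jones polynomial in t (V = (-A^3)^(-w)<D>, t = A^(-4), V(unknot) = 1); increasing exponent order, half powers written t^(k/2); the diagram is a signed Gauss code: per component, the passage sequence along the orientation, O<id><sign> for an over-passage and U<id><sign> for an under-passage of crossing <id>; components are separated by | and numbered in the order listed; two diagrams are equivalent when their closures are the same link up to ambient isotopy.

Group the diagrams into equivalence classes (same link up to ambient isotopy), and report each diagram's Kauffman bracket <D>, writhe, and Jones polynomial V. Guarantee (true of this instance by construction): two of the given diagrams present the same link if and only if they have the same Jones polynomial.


grouping into links: {D1, D2, D3, D4, D5, D6}
V(D1) = t^-8 - 2t^-7 + t^-6 - 2t^-5 + 2t^-4 + t^-2  (w -6, c 12, <D> = A^-10 + 2A^-2 - 2A^2 + A^6 - 2A^10 + A^14)
V(D2) = t^-8 - 2t^-7 + t^-6 - 2t^-5 + 2t^-4 + t^-2  [10 crossings, <D> = A^-16 + 2A^-8 - 2A^-4 + 1 - 2A^4 + A^8, w = -8]
D3 (bracket A^-16 + 2A^-8 - 2A^-4 + 1 - 2A^4 + A^8; 12 crossings at w = -8): V = t^-8 - 2t^-7 + t^-6 - 2t^-5 + 2t^-4 + t^-2
D4 (bracket A^-10 + 2A^-2 - 2A^2 + A^6 - 2A^10 + A^14; 10 crossings at w = -6): V = t^-8 - 2t^-7 + t^-6 - 2t^-5 + 2t^-4 + t^-2
V(D5) = t^-8 - 2t^-7 + t^-6 - 2t^-5 + 2t^-4 + t^-2  [10 crossings, <D> = A^-16 + 2A^-8 - 2A^-4 + 1 - 2A^4 + A^8, w = -8]
V(D6) = t^-8 - 2t^-7 + t^-6 - 2t^-5 + 2t^-4 + t^-2  [10 crossings, <D> = A^-10 + 2A^-2 - 2A^2 + A^6 - 2A^10 + A^14, w = -6]
why: one V(t) for all 6 diagrams — one class (guaranteed)


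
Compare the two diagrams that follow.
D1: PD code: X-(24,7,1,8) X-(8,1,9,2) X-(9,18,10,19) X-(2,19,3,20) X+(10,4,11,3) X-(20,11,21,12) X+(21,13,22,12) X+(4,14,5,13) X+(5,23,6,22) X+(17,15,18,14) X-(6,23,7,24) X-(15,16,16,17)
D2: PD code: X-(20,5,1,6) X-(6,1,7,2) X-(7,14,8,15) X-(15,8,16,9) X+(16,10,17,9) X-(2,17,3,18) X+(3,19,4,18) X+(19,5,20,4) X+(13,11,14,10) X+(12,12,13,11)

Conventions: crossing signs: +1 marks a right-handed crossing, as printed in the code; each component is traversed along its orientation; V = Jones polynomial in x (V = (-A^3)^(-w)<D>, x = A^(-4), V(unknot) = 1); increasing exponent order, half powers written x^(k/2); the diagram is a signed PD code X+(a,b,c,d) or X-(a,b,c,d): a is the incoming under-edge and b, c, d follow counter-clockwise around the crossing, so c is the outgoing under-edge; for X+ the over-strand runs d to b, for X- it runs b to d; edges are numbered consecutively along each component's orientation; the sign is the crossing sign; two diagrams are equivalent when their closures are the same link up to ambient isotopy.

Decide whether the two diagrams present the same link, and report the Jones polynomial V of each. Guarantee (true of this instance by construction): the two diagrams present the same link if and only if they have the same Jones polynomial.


equivalent: yes
D1 (bracket A^-6; 12 crossings at w = -2): V = 1
V(D2) = 1  [10 crossings, <D> = 1, w = 0]
observation: one V(x) for all 2 diagrams — one class (guaranteed)


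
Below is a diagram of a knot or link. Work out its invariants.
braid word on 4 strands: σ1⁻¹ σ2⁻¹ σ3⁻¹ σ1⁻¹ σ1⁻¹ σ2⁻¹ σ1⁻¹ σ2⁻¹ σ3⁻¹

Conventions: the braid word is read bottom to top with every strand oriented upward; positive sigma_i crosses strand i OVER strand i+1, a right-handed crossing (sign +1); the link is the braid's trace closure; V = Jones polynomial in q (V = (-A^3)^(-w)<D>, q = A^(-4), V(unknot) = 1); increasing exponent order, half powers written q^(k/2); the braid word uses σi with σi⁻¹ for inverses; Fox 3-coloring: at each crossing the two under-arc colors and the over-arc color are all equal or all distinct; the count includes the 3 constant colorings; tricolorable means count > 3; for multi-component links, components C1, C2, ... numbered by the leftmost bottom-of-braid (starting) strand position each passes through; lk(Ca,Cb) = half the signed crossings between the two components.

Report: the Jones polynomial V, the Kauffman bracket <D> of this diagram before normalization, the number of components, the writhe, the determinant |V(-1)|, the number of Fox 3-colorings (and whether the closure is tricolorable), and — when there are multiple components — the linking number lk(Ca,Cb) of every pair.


V = -q^-8 + q^-5 + q^-3
<D> = -A^-15 - A^-7 + A^5 (w = -9)
1 component over 9 crossings, w = -9
9 Fox colorings among 3^9, |V(-1)| = 3: tricolorable
why: the span of V is 5, forcing >= 5 crossings in any diagram


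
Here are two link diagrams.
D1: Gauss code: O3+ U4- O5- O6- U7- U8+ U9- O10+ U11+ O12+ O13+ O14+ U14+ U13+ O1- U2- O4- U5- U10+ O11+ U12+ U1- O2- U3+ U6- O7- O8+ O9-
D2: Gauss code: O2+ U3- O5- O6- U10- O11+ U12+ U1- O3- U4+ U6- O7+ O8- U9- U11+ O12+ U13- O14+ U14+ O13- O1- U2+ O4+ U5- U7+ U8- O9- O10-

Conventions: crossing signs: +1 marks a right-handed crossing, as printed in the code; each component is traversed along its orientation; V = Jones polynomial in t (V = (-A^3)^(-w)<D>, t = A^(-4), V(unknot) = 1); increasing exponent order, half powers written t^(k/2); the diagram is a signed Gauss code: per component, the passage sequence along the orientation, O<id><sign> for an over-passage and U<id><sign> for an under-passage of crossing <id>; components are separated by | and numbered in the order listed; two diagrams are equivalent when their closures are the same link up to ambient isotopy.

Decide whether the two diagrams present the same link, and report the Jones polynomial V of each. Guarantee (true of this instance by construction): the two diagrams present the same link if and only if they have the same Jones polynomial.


equivalent: yes
D1 (bracket A^4 + A^12 - A^16; 14 crossings at w = 0): V = -t^-4 + t^-3 + t^-1
V(D2) = -t^-4 + t^-3 + t^-1  (w -2, c 14, <D> = A^-2 + A^6 - A^10)
key observation: one V(t) for all 2 diagrams — one class (guaranteed)


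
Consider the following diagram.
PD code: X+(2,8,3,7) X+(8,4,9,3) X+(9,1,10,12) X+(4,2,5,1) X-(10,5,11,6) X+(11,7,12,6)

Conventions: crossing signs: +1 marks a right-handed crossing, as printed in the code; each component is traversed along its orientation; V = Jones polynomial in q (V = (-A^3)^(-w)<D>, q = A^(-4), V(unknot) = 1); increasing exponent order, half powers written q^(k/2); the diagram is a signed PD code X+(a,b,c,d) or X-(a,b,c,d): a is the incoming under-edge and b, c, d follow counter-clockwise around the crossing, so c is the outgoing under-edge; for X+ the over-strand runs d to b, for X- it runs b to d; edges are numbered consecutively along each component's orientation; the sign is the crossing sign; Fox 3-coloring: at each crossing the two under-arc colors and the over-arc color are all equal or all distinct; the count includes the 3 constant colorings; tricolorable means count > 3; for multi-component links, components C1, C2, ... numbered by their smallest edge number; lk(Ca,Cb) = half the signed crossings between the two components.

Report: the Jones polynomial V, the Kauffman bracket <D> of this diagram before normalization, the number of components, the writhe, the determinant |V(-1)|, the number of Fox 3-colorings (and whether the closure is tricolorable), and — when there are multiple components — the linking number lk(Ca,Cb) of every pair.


V(q) = q + q^3 - q^4
bracket: -A^-4 + 1 + A^8, w = +4
1 component, writhe +4, over 6 crossings
det 3, colorings 9 of 3^6 — tricolorable
observation: V spans 3 powers of q: at least 3 crossings in any diagram


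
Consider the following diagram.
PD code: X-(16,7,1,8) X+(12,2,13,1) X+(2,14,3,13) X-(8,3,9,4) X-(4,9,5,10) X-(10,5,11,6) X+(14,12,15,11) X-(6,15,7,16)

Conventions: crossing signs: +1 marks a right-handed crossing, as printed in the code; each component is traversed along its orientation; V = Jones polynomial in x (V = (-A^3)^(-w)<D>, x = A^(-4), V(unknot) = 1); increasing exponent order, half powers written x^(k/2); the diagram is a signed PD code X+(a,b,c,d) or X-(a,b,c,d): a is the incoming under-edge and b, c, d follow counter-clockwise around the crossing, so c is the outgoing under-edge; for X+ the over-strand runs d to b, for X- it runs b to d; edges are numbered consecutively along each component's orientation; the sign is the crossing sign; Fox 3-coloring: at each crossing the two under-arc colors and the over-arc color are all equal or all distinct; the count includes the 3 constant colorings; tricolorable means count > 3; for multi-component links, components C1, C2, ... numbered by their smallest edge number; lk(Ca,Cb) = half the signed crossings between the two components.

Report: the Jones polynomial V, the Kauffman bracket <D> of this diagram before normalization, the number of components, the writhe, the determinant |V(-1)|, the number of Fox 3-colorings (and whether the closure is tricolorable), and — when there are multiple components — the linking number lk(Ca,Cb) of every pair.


V(x) = -x^-6 + 2x^-5 - 4x^-4 + 5x^-3 - 4x^-2 + 5x^-1 - 3 + 2x - x^2
bracket: -A^-14 + 2A^-10 - 3A^-6 + 5A^-2 - 4A^2 + 5A^6 - 4A^10 + 2A^14 - A^18, w = -2
1 component, writhe -2, over 8 crossings
det 27, colorings 9 of 3^8 — tricolorable
observation: V spans 8 powers of x: at least 8 crossings in any diagram


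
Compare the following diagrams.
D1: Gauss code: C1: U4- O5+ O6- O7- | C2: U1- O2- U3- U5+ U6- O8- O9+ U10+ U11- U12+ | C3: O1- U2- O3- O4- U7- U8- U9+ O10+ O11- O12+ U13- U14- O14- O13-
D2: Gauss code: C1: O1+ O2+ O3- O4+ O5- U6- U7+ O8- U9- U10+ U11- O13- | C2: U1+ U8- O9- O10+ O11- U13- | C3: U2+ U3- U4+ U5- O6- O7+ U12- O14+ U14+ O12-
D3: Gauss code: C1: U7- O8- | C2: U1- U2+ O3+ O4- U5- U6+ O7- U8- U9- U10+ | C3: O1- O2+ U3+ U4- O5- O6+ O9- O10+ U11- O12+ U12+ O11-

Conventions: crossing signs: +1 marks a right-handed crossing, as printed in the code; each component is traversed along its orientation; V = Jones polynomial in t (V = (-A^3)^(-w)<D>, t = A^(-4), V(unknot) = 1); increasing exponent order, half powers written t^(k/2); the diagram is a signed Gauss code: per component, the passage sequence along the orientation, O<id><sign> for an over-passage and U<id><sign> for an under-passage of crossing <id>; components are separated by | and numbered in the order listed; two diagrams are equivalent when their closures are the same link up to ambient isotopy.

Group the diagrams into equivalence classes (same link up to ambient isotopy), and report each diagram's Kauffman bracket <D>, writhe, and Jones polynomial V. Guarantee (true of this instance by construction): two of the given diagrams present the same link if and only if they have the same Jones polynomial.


grouping into links: {D1} | {D2, D3}
V(D1) = t^-5 + 2t^-3 + t^-1  (w -6, c 14, <D> = A^-14 + 2A^-6 + A^2)
V(D2) = t^-3 + t^-2 + t^-1 + 1  (w -2, c 14, <D> = A^-6 + A^-2 + A^2 + A^6)
D3 (bracket A^-6 + A^-2 + A^2 + A^6; 12 crossings at w = -2): V = t^-3 + t^-2 + t^-1 + 1
why: V(t) takes 2 values over 3 diagrams, fixing the grouping


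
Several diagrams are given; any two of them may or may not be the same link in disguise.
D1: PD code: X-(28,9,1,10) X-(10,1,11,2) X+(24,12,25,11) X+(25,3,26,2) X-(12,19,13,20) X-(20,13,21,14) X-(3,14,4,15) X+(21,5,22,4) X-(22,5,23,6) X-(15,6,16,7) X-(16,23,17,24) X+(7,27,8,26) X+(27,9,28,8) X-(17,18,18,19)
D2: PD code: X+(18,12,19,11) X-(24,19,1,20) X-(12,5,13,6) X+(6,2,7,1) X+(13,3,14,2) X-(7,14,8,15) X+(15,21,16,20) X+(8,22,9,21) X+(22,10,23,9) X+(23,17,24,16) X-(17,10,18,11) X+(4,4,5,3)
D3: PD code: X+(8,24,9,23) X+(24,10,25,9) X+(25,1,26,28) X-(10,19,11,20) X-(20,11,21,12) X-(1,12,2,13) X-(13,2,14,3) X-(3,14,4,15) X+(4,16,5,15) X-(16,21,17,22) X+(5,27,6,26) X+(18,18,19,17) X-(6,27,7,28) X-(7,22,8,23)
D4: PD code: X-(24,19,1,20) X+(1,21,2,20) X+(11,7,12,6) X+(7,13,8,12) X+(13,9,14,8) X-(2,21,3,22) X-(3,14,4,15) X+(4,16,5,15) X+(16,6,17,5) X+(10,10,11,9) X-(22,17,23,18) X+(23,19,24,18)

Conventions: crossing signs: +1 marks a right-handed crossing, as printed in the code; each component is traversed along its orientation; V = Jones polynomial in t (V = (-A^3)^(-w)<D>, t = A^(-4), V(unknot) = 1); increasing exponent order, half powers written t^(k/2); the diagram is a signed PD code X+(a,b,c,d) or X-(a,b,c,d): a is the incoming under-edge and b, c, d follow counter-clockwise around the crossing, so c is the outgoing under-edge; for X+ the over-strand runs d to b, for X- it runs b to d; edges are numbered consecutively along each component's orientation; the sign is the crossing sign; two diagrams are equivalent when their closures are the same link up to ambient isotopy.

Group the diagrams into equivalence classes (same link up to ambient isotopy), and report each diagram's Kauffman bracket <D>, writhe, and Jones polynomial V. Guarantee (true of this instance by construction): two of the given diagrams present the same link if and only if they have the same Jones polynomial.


equivalence classes: {D1, D3} | {D2} | {D4}
D1 (bracket A^-8 - A^-4 + 2 - A^4 + A^8 - A^12; 14 crossings at w = -4): V = -t^-6 + t^-5 - t^-4 + 2t^-3 - t^-2 + t^-1
V(D2) = 1  [12 crossings, <D> = A^12, w = +4]
D3 (bracket A^-2 - A^2 + 2A^6 - A^10 + A^14 - A^18; 14 crossings at w = -2): V = -t^-6 + t^-5 - t^-4 + 2t^-3 - t^-2 + t^-1
V(D4) = t + t^3 - t^4  (w +4, c 12, <D> = -A^-4 + 1 + A^8)
key observation: 3 classes among 4 diagrams; unequal V(t) rules out equality
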